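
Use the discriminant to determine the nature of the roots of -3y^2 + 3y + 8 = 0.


D = b^2 - 4ac = (3)^2 - 4(-3)(8) = 9 + 96 = 105
Since D > 0: two distinct irrational roots


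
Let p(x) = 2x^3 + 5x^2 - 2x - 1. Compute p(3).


Using direct substitution:
  2 * (3)^3 = 54
  5 * (3)^2 = 45
  -2 * (3)^1 = -6
  constant: -1
Sum = 54 + 45 - 6 - 1 = 92


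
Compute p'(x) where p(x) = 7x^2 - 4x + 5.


Apply the power rule term by term:
  d/dx(7x^2) = 14x
  d/dx(-4x) = -4
  d/dx(5) = 0
p'(x) = 14x - 4


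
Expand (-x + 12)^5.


Expand (-x + 12)^5 by repeated multiplication:
  (-x + 12)^2 = x^2 - 24x + 144
  (-x + 12)^3 = -x^3 + 36x^2 - 432x + 1728
  (-x + 12)^4 = x^4 - 48x^3 + 864x^2 - 6912x + 20736
= -x^5 + 60x^4 - 1440x^3 + 17280x^2 - 103680x + 248832


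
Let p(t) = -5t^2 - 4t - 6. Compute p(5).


Using direct substitution:
  -5 * (5)^2 = -125
  -4 * (5)^1 = -20
  constant: -6
Sum = -125 - 20 - 6 = -151


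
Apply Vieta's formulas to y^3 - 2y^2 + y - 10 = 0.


Monic cubic y^3+by^2+cy+d=0: sum=-b, pairwise sum=c, product=-d.
b=-2, c=1, d=-10
r1+r2+r3 = 2
r1r2+r1r3+r2r3 = 1
r1r2r3 = 10


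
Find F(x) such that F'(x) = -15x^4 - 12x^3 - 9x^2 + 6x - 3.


Reverse power rule on each term:
  ∫ -15x^4 dx = -3x^5
  ∫ -12x^3 dx = -3x^4
  ∫ -9x^2 dx = -3x^3
  ∫ 6x dx = 3x^2
  ∫ -3 dx = -3x
F(x) = -3x^5 - 3x^4 - 3x^3 + 3x^2 - 3x + C


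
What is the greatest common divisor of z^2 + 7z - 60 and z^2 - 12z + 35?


Factor each:
  z^2 + 7z - 60 = (z - 5)(z + 12)
  z^2 - 12z + 35 = (z - 5)(z - 7)
Common monic factor: z - 5


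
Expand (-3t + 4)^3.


Expand (-3t + 4)^3 by repeated multiplication:
  (-3t + 4)^2 = 9t^2 - 24t + 16
= -27t^3 + 108t^2 - 144t + 64


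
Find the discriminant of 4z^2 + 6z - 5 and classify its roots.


D = b^2 - 4ac = (6)^2 - 4(4)(-5) = 36 + 80 = 116
Since D > 0: two distinct irrational roots


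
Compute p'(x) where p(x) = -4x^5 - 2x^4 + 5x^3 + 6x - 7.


Apply the power rule term by term:
  d/dx(-4x^5) = -20x^4
  d/dx(-2x^4) = -8x^3
  d/dx(5x^3) = 15x^2
  d/dx(6x) = 6
  d/dx(-7) = 0
p'(x) = -20x^4 - 8x^3 + 15x^2 + 6


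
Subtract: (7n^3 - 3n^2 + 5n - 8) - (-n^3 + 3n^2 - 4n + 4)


Distribute the minus sign:
  (7n^3 - 3n^2 + 5n - 8)
- (-n^3 + 3n^2 - 4n + 4)
Negate second polynomial: n^3 - 3n^2 + 4n - 4
Add: 8n^3 - 6n^2 + 9n - 12


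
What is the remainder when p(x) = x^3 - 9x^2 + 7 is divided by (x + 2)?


By the Remainder Theorem, the remainder equals p(-2):
  1*(-2)^3 = -8
  -9*(-2)^2 = -36
  0*(-2)^1 = 0
  constant: 7
Sum: -8 - 36 + 0 + 7 = -37


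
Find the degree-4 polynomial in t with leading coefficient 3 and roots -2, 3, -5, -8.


p(t) = 3(t + 2)(t - 3)(t + 5)(t + 8)
Expand: 3t^4 + 36t^3 + 63t^2 - 354t - 720


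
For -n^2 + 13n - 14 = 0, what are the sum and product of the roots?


For an^2+bn+c=0: sum = -b/a, product = c/a.
a=-1, b=13, c=-14
Sum = -(13)/-1 = 13
Product = (-14)/-1 = 14


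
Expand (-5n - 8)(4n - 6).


Distribute each term of the first polynomial:
  (-5n)(4n - 6) = -20n^2 + 30n
  (-8)(4n - 6) = -32n + 48
Sum: -20n^2 - 2n + 48


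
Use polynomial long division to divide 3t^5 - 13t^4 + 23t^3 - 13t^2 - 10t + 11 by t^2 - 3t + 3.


(3t^5 - 13t^4 + 23t^3 - 13t^2 - 10t + 11) / (t^2 - 3t + 3)
Step 1: 3t^3 * (t^2 - 3t + 3) = 3t^5 - 9t^4 + 9t^3; subtract.
Step 2: -4t^2 * (t^2 - 3t + 3) = -4t^4 + 12t^3 - 12t^2; subtract.
Step 3: 2t * (t^2 - 3t + 3) = 2t^3 - 6t^2 + 6t; subtract.
Step 4: 5 * (t^2 - 3t + 3) = 5t^2 - 15t + 15; subtract.
Quotient: 3t^3 - 4t^2 + 2t + 5, Remainder: -t - 4


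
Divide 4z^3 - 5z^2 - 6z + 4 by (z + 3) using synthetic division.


Synthetic division with c = -3. Coefficients: 4, -5, -6, 4
Bring down 4.
  4 * -3 = -12; -12 - 5 = -17
  -17 * -3 = 51; 51 - 6 = 45
  45 * -3 = -135; -135 + 4 = -131
Quotient: 4z^2 - 17z + 45, Remainder: -131


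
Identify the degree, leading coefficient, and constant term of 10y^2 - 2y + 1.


Highest power of y is 2, with coefficient 10. Constant term is 1.
Degree = 2, leading coefficient = 10, constant term = 1


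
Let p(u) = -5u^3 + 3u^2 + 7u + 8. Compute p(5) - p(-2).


p(5) = -507
p(-2) = 46
p(5) - p(-2) = -507 - 46 = -553


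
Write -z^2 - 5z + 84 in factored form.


Roots satisfy r1 + r2 = -b/a = -5 and r1*r2 = c/a = -84.
So r1 = -12, r2 = 7.
-z^2 - 5z + 84 = -(z - r1)(z - r2) = -(z + 12)(z - 7)


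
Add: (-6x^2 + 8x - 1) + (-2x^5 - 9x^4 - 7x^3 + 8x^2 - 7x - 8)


Align terms by degree and add:
  -6x^2 + 8x - 1
  -2x^5 - 9x^4 - 7x^3 + 8x^2 - 7x - 8
= -2x^5 - 9x^4 - 7x^3 + 2x^2 + x - 9


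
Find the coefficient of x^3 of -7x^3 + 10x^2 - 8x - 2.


Read off the coefficient of x^3: -7


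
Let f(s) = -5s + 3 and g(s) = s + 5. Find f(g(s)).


Substitute g(s) into f:
f(g(s)) = -5*(s + 5) + 3
Expand and combine: -5s - 22


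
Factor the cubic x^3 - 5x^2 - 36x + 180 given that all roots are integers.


Try integer roots (divisors of 180). x=6: p(6)=0.
Divide out (x - 6): quotient is x^2 + x - 30.
Factor the quadratic: (x + 6)(x - 5)
Result: (x - 6)(x + 6)(x - 5)


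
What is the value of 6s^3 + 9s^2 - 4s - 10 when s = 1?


Using direct substitution:
  6 * (1)^3 = 6
  9 * (1)^2 = 9
  -4 * (1)^1 = -4
  constant: -10
Sum = 6 + 9 - 4 - 10 = 1


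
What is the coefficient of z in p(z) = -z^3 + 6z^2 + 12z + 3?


Read off the coefficient of z: 12


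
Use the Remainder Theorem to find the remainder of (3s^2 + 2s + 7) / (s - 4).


By the Remainder Theorem, the remainder equals p(4):
  3*(4)^2 = 48
  2*(4)^1 = 8
  constant: 7
Sum: 48 + 8 + 7 = 63


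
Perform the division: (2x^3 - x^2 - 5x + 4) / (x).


(2x^3 - x^2 - 5x + 4) / (x)
Step 1: 2x^2 * (x) = 2x^3; subtract.
Step 2: -x * (x) = -x^2; subtract.
Step 3: -5 * (x) = -5x; subtract.
Quotient: 2x^2 - x - 5, Remainder: 4


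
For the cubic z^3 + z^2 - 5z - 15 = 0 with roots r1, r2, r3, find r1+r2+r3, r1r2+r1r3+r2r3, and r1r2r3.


Monic cubic z^3+bz^2+cz+d=0: sum=-b, pairwise sum=c, product=-d.
b=1, c=-5, d=-15
r1+r2+r3 = -1
r1r2+r1r3+r2r3 = -5
r1r2r3 = 15


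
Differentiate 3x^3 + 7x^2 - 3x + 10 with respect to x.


Apply the power rule term by term:
  d/dx(3x^3) = 9x^2
  d/dx(7x^2) = 14x
  d/dx(-3x) = -3
  d/dx(10) = 0
p'(x) = 9x^2 + 14x - 3


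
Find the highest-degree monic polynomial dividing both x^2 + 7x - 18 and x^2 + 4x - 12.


Factor each:
  x^2 + 7x - 18 = (x - 2)(x + 9)
  x^2 + 4x - 12 = (x - 2)(x + 6)
Common monic factor: x - 2


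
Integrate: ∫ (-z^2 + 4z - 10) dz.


Reverse power rule on each term:
  ∫ -z^2 dz = -(1/3)z^3
  ∫ 4z dz = 2z^2
  ∫ -10 dz = -10z
F(z) = -(1/3)z^3 + 2z^2 - 10z + C


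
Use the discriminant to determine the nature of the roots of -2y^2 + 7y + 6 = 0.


D = b^2 - 4ac = (7)^2 - 4(-2)(6) = 49 + 48 = 97
Since D > 0: two distinct irrational roots


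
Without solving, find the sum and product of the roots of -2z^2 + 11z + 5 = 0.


For az^2+bz+c=0: sum = -b/a, product = c/a.
a=-2, b=11, c=5
Sum = -(11)/-2 = 11/2
Product = (5)/-2 = -5/2


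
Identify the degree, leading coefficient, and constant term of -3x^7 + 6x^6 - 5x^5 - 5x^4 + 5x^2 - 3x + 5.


Highest power of x is 7, with coefficient -3. Constant term is 5.
Degree = 7, leading coefficient = -3, constant term = 5


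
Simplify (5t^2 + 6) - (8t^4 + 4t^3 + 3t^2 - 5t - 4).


Distribute the minus sign:
  (5t^2 + 6)
- (8t^4 + 4t^3 + 3t^2 - 5t - 4)
Negate second polynomial: -8t^4 - 4t^3 - 3t^2 + 5t + 4
Add: -8t^4 - 4t^3 + 2t^2 + 5t + 10


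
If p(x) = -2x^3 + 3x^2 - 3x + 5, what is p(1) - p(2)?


p(1) = 3
p(2) = -5
p(1) - p(2) = 3 + 5 = 8


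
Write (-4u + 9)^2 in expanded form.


Expand (-4u + 9)^2 by repeated multiplication:
= 16u^2 - 72u + 81


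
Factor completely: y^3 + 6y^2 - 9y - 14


Try integer roots (divisors of -14). y=-7: p(-7)=0.
Divide out (y + 7): quotient is y^2 - y - 2.
Factor the quadratic: (y - 2)(y + 1)
Result: (y + 7)(y - 2)(y + 1)


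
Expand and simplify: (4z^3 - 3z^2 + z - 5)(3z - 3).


Distribute each term of the first polynomial:
  (4z^3)(3z - 3) = 12z^4 - 12z^3
  (-3z^2)(3z - 3) = -9z^3 + 9z^2
  (z)(3z - 3) = 3z^2 - 3z
  (-5)(3z - 3) = -15z + 15
Sum: 12z^4 - 21z^3 + 12z^2 - 18z + 15


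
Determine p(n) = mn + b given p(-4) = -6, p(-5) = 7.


p(n) = mn + b. Using p(-4)=-6, p(-5)=7:
m = (-6 - 7)/(-4 + 5) = -13/1 = -13
b = -6 - m*(-4) = -6 - 52 = -58
p(n) = -13n - 58


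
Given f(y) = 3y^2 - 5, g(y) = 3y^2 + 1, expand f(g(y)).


Substitute g(y) into f:
f(g(y)) = 3*(3y^2 + 1)^2 + (-5)
(3y^2 + 1)^2 = 9y^4 + 6y^2 + 1
Expand and combine: 27y^4 + 18y^2 - 2


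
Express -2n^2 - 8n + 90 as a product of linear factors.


Roots satisfy r1 + r2 = -b/a = -4 and r1*r2 = c/a = -45.
So r1 = -9, r2 = 5.
-2n^2 - 8n + 90 = -2(n - r1)(n - r2) = -2(n + 9)(n - 5)


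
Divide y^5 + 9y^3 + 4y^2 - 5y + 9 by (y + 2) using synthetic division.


Synthetic division with c = -2. Coefficients: 1, 0, 9, 4, -5, 9
Bring down 1.
  1 * -2 = -2; -2 + 0 = -2
  -2 * -2 = 4; 4 + 9 = 13
  13 * -2 = -26; -26 + 4 = -22
  -22 * -2 = 44; 44 - 5 = 39
  39 * -2 = -78; -78 + 9 = -69
Quotient: y^4 - 2y^3 + 13y^2 - 22y + 39, Remainder: -69


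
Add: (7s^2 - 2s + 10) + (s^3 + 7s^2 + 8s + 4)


Align terms by degree and add:
  7s^2 - 2s + 10
+ s^3 + 7s^2 + 8s + 4
= s^3 + 14s^2 + 6s + 14


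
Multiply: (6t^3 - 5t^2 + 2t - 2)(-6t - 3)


Distribute each term of the first polynomial:
  (6t^3)(-6t - 3) = -36t^4 - 18t^3
  (-5t^2)(-6t - 3) = 30t^3 + 15t^2
  (2t)(-6t - 3) = -12t^2 - 6t
  (-2)(-6t - 3) = 12t + 6
Sum: -36t^4 + 12t^3 + 3t^2 + 6t + 6


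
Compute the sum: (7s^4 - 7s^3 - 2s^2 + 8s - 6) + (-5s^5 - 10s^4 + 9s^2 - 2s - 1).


Align terms by degree and add:
  7s^4 - 7s^3 - 2s^2 + 8s - 6
  -5s^5 - 10s^4 + 9s^2 - 2s - 1
= -5s^5 - 3s^4 - 7s^3 + 7s^2 + 6s - 7


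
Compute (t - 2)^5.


Expand (t - 2)^5 by repeated multiplication:
  (t - 2)^2 = t^2 - 4t + 4
  (t - 2)^3 = t^3 - 6t^2 + 12t - 8
  (t - 2)^4 = t^4 - 8t^3 + 24t^2 - 32t + 16
= t^5 - 10t^4 + 40t^3 - 80t^2 + 80t - 32


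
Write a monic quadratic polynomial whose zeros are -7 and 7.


p(z) = (z + 7)(z - 7)
Expand: z^2 - 49


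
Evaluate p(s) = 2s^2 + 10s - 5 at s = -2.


Using direct substitution:
  2 * (-2)^2 = 8
  10 * (-2)^1 = -20
  constant: -5
Sum = 8 - 20 - 5 = -17


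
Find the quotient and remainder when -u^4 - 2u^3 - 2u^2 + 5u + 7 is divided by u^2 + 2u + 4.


(-u^4 - 2u^3 - 2u^2 + 5u + 7) / (u^2 + 2u + 4)
Step 1: -u^2 * (u^2 + 2u + 4) = -u^4 - 2u^3 - 4u^2; subtract.
Step 2: 0 * (u^2 + 2u + 4) = 0; subtract.
Step 3: 2 * (u^2 + 2u + 4) = 2u^2 + 4u + 8; subtract.
Quotient: -u^2 + 2, Remainder: u - 1


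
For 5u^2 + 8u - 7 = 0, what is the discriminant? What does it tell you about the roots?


D = b^2 - 4ac = (8)^2 - 4(5)(-7) = 64 + 140 = 204
Since D > 0: two distinct irrational roots


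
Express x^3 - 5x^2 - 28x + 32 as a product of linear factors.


Try integer roots (divisors of 32). x=1: p(1)=0.
Divide out (x - 1): quotient is x^2 - 4x - 32.
Factor the quadratic: (x - 8)(x + 4)
Result: (x - 1)(x - 8)(x + 4)


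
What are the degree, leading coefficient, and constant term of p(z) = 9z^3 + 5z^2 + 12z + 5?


Highest power of z is 3, with coefficient 9. Constant term is 5.
Degree = 3, leading coefficient = 9, constant term = 5


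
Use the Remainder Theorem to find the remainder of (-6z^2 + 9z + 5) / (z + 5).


By the Remainder Theorem, the remainder equals p(-5):
  -6*(-5)^2 = -150
  9*(-5)^1 = -45
  constant: 5
Sum: -150 - 45 + 5 = -190


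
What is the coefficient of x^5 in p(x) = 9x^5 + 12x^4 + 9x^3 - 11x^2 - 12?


Read off the coefficient of x^5: 9


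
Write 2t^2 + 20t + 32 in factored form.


Roots satisfy r1 + r2 = -b/a = -10 and r1*r2 = c/a = 16.
So r1 = -8, r2 = -2.
2t^2 + 20t + 32 = 2(t - r1)(t - r2) = 2(t + 8)(t + 2)


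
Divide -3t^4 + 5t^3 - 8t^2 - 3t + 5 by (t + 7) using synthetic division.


Synthetic division with c = -7. Coefficients: -3, 5, -8, -3, 5
Bring down -3.
  -3 * -7 = 21; 21 + 5 = 26
  26 * -7 = -182; -182 - 8 = -190
  -190 * -7 = 1330; 1330 - 3 = 1327
  1327 * -7 = -9289; -9289 + 5 = -9284
Quotient: -3t^3 + 26t^2 - 190t + 1327, Remainder: -9284


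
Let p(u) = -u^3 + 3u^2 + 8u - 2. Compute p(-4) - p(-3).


p(-4) = 78
p(-3) = 28
p(-4) - p(-3) = 78 - 28 = 50


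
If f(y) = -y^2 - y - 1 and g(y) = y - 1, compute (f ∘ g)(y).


Substitute g(y) into f:
f(g(y)) = -1*(y - 1)^2 + (-1)*(y - 1) + (-1)
(y - 1)^2 = y^2 - 2y + 1
Expand and combine: -y^2 + y - 1


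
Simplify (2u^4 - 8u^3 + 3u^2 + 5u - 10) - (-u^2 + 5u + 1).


Distribute the minus sign:
  (2u^4 - 8u^3 + 3u^2 + 5u - 10)
- (-u^2 + 5u + 1)
Negate second polynomial: u^2 - 5u - 1
Add: 2u^4 - 8u^3 + 4u^2 - 11


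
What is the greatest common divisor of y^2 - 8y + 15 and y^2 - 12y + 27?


Factor each:
  y^2 - 8y + 15 = (y - 3)(y - 5)
  y^2 - 12y + 27 = (y - 3)(y - 9)
Common monic factor: y - 3


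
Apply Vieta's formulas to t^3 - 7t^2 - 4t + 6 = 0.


Monic cubic t^3+bt^2+ct+d=0: sum=-b, pairwise sum=c, product=-d.
b=-7, c=-4, d=6
r1+r2+r3 = 7
r1r2+r1r3+r2r3 = -4
r1r2r3 = -6


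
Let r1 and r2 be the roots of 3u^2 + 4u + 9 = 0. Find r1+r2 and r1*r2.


For au^2+bu+c=0: sum = -b/a, product = c/a.
a=3, b=4, c=9
Sum = -(4)/3 = -4/3
Product = (9)/3 = 3


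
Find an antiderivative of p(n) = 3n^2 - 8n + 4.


Reverse power rule on each term:
  ∫ 3n^2 dn = n^3
  ∫ -8n dn = -4n^2
  ∫ 4 dn = 4n
F(n) = n^3 - 4n^2 + 4n + C


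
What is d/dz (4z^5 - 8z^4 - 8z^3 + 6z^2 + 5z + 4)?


Apply the power rule term by term:
  d/dz(4z^5) = 20z^4
  d/dz(-8z^4) = -32z^3
  d/dz(-8z^3) = -24z^2
  d/dz(6z^2) = 12z
  d/dz(5z) = 5
  d/dz(4) = 0
p'(z) = 20z^4 - 32z^3 - 24z^2 + 12z + 5


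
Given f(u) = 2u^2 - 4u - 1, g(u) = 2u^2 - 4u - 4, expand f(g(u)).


Substitute g(u) into f:
f(g(u)) = 2*(2u^2 - 4u - 4)^2 + (-4)*(2u^2 - 4u - 4) + (-1)
(2u^2 - 4u - 4)^2 = 4u^4 - 16u^3 + 32u + 16
Expand and combine: 8u^4 - 32u^3 - 8u^2 + 80u + 47


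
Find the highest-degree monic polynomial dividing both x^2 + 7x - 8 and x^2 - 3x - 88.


Factor each:
  x^2 + 7x - 8 = (x + 8)(x - 1)
  x^2 - 3x - 88 = (x + 8)(x - 11)
Common monic factor: x + 8


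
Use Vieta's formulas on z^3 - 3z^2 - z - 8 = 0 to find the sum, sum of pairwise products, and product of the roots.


Monic cubic z^3+bz^2+cz+d=0: sum=-b, pairwise sum=c, product=-d.
b=-3, c=-1, d=-8
r1+r2+r3 = 3
r1r2+r1r3+r2r3 = -1
r1r2r3 = 8


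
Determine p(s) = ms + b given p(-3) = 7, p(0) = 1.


p(s) = ms + b. Using p(-3)=7, p(0)=1:
m = (7 - 1)/(-3) = 6/-3 = -2
b = 7 - m*(-3) = 7 - 6 = 1
p(s) = -2s + 1


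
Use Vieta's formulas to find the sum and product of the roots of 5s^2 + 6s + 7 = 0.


For as^2+bs+c=0: sum = -b/a, product = c/a.
a=5, b=6, c=7
Sum = -(6)/5 = -6/5
Product = (7)/5 = 7/5


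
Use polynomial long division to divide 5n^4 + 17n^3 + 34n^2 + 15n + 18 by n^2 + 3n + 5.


(5n^4 + 17n^3 + 34n^2 + 15n + 18) / (n^2 + 3n + 5)
Step 1: 5n^2 * (n^2 + 3n + 5) = 5n^4 + 15n^3 + 25n^2; subtract.
Step 2: 2n * (n^2 + 3n + 5) = 2n^3 + 6n^2 + 10n; subtract.
Step 3: 3 * (n^2 + 3n + 5) = 3n^2 + 9n + 15; subtract.
Quotient: 5n^2 + 2n + 3, Remainder: -4n + 3


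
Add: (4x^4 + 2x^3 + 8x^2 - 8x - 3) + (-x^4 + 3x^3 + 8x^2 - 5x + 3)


Align terms by degree and add:
  4x^4 + 2x^3 + 8x^2 - 8x - 3
  -x^4 + 3x^3 + 8x^2 - 5x + 3
= 3x^4 + 5x^3 + 16x^2 - 13x


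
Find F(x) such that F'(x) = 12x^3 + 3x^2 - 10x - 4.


Reverse power rule on each term:
  ∫ 12x^3 dx = 3x^4
  ∫ 3x^2 dx = x^3
  ∫ -10x dx = -5x^2
  ∫ -4 dx = -4x
F(x) = 3x^4 + x^3 - 5x^2 - 4x + C


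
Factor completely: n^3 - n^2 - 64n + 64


Try integer roots (divisors of 64). n=-8: p(-8)=0.
Divide out (n + 8): quotient is n^2 - 9n + 8.
Factor the quadratic: (n - 1)(n - 8)
Result: (n + 8)(n - 1)(n - 8)


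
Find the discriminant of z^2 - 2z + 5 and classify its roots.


D = b^2 - 4ac = (-2)^2 - 4(1)(5) = 4 - 20 = -16
Since D < 0: two complex conjugate roots (no real roots)


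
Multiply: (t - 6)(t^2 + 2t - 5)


Distribute each term of the first polynomial:
  (t)(t^2 + 2t - 5) = t^3 + 2t^2 - 5t
  (-6)(t^2 + 2t - 5) = -6t^2 - 12t + 30
Sum: t^3 - 4t^2 - 17t + 30


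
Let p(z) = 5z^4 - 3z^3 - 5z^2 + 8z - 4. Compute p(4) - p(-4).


p(4) = 1036
p(-4) = 1356
p(4) - p(-4) = 1036 - 1356 = -320


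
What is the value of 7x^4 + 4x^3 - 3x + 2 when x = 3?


Using direct substitution:
  7 * (3)^4 = 567
  4 * (3)^3 = 108
  0 * (3)^2 = 0
  -3 * (3)^1 = -9
  constant: 2
Sum = 567 + 108 + 0 - 9 + 2 = 668


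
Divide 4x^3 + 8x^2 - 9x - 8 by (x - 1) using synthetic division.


Synthetic division with c = 1. Coefficients: 4, 8, -9, -8
Bring down 4.
  4 * 1 = 4; 4 + 8 = 12
  12 * 1 = 12; 12 - 9 = 3
  3 * 1 = 3; 3 - 8 = -5
Quotient: 4x^2 + 12x + 3, Remainder: -5


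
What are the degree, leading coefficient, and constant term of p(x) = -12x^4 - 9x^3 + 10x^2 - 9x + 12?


Highest power of x is 4, with coefficient -12. Constant term is 12.
Degree = 4, leading coefficient = -12, constant term = 12


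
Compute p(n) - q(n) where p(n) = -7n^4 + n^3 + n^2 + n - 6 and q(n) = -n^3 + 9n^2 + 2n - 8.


Distribute the minus sign:
  (-7n^4 + n^3 + n^2 + n - 6)
- (-n^3 + 9n^2 + 2n - 8)
Negate second polynomial: n^3 - 9n^2 - 2n + 8
Add: -7n^4 + 2n^3 - 8n^2 - n + 2


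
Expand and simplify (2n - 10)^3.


Expand (2n - 10)^3 by repeated multiplication:
  (2n - 10)^2 = 4n^2 - 40n + 100
= 8n^3 - 120n^2 + 600n - 1000


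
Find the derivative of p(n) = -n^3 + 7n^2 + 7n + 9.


Apply the power rule term by term:
  d/dn(-n^3) = -3n^2
  d/dn(7n^2) = 14n
  d/dn(7n) = 7
  d/dn(9) = 0
p'(n) = -3n^2 + 14n + 7


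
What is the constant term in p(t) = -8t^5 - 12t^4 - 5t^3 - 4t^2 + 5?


Read off the constant term: 5


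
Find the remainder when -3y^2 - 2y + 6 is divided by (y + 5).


By the Remainder Theorem, the remainder equals p(-5):
  -3*(-5)^2 = -75
  -2*(-5)^1 = 10
  constant: 6
Sum: -75 + 10 + 6 = -59


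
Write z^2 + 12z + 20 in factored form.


Roots satisfy r1 + r2 = -b/a = -12 and r1*r2 = c/a = 20.
So r1 = -10, r2 = -2.
z^2 + 12z + 20 = (z - r1)(z - r2) = (z + 10)(z + 2)


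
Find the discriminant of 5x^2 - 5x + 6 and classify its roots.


D = b^2 - 4ac = (-5)^2 - 4(5)(6) = 25 - 120 = -95
Since D < 0: two complex conjugate roots (no real roots)


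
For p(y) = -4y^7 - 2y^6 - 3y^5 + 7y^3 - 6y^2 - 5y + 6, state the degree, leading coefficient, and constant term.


Highest power of y is 7, with coefficient -4. Constant term is 6.
Degree = 7, leading coefficient = -4, constant term = 6


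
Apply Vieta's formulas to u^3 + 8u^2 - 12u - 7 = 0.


Monic cubic u^3+bu^2+cu+d=0: sum=-b, pairwise sum=c, product=-d.
b=8, c=-12, d=-7
r1+r2+r3 = -8
r1r2+r1r3+r2r3 = -12
r1r2r3 = 7


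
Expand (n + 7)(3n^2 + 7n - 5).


Distribute each term of the first polynomial:
  (n)(3n^2 + 7n - 5) = 3n^3 + 7n^2 - 5n
  (7)(3n^2 + 7n - 5) = 21n^2 + 49n - 35
Sum: 3n^3 + 28n^2 + 44n - 35


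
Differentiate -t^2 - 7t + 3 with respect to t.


Apply the power rule term by term:
  d/dt(-t^2) = -2t
  d/dt(-7t) = -7
  d/dt(3) = 0
p'(t) = -2t - 7


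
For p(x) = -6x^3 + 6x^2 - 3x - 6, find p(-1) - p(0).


p(-1) = 9
p(0) = -6
p(-1) - p(0) = 9 + 6 = 15


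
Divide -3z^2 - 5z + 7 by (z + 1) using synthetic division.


Synthetic division with c = -1. Coefficients: -3, -5, 7
Bring down -3.
  -3 * -1 = 3; 3 - 5 = -2
  -2 * -1 = 2; 2 + 7 = 9
Quotient: -3z - 2, Remainder: 9


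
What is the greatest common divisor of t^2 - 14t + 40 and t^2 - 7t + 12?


Factor each:
  t^2 - 14t + 40 = (t - 4)(t - 10)
  t^2 - 7t + 12 = (t - 4)(t - 3)
Common monic factor: t - 4


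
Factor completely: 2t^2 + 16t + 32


Roots satisfy r1 + r2 = -b/a = -8 and r1*r2 = c/a = 16.
So r1 = -4, r2 = -4.
2t^2 + 16t + 32 = 2(t - r1)(t - r2) = 2(t + 4)(t + 4)


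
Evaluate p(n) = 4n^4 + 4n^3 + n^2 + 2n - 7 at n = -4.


Using direct substitution:
  4 * (-4)^4 = 1024
  4 * (-4)^3 = -256
  1 * (-4)^2 = 16
  2 * (-4)^1 = -8
  constant: -7
Sum = 1024 - 256 + 16 - 8 - 7 = 769


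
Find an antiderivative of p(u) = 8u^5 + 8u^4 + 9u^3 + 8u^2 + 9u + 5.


Reverse power rule on each term:
  ∫ 8u^5 du = (4/3)u^6
  ∫ 8u^4 du = (8/5)u^5
  ∫ 9u^3 du = (9/4)u^4
  ∫ 8u^2 du = (8/3)u^3
  ∫ 9u du = (9/2)u^2
  ∫ 5 du = 5u
F(u) = (4/3)u^6 + (8/5)u^5 + (9/4)u^4 + (8/3)u^3 + (9/2)u^2 + 5u + C


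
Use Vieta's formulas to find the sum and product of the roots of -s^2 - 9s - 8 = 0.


For as^2+bs+c=0: sum = -b/a, product = c/a.
a=-1, b=-9, c=-8
Sum = -(-9)/-1 = -9
Product = (-8)/-1 = 8


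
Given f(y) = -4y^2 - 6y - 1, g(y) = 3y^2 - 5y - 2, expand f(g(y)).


Substitute g(y) into f:
f(g(y)) = -4*(3y^2 - 5y - 2)^2 + (-6)*(3y^2 - 5y - 2) + (-1)
(3y^2 - 5y - 2)^2 = 9y^4 - 30y^3 + 13y^2 + 20y + 4
Expand and combine: -36y^4 + 120y^3 - 70y^2 - 50y - 5


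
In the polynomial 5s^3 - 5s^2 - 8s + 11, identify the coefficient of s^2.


Read off the coefficient of s^2: -5


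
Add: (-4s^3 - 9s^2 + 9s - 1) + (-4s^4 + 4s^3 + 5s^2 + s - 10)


Align terms by degree and add:
  -4s^3 - 9s^2 + 9s - 1
  -4s^4 + 4s^3 + 5s^2 + s - 10
= -4s^4 - 4s^2 + 10s - 11


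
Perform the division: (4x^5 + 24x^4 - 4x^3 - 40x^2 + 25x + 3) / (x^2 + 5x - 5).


(4x^5 + 24x^4 - 4x^3 - 40x^2 + 25x + 3) / (x^2 + 5x - 5)
Step 1: 4x^3 * (x^2 + 5x - 5) = 4x^5 + 20x^4 - 20x^3; subtract.
Step 2: 4x^2 * (x^2 + 5x - 5) = 4x^4 + 20x^3 - 20x^2; subtract.
Step 3: -4x * (x^2 + 5x - 5) = -4x^3 - 20x^2 + 20x; subtract.
Step 4: 0 * (x^2 + 5x - 5) = 0; subtract.
Quotient: 4x^3 + 4x^2 - 4x, Remainder: 5x + 3


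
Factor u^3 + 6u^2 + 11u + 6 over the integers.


Try integer roots (divisors of 6). u=-1: p(-1)=0.
Divide out (u + 1): quotient is u^2 + 5u + 6.
Factor the quadratic: (u + 3)(u + 2)
Result: (u + 1)(u + 3)(u + 2)


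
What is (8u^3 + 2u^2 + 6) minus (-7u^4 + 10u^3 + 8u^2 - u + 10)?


Distribute the minus sign:
  (8u^3 + 2u^2 + 6)
- (-7u^4 + 10u^3 + 8u^2 - u + 10)
Negate second polynomial: 7u^4 - 10u^3 - 8u^2 + u - 10
Add: 7u^4 - 2u^3 - 6u^2 + u - 4


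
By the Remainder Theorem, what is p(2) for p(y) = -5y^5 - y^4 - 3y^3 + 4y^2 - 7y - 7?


By the Remainder Theorem, the remainder equals p(2):
  -5*(2)^5 = -160
  -1*(2)^4 = -16
  -3*(2)^3 = -24
  4*(2)^2 = 16
  -7*(2)^1 = -14
  constant: -7
Sum: -160 - 16 - 24 + 16 - 14 - 7 = -205


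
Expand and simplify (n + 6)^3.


Expand (n + 6)^3 by repeated multiplication:
  (n + 6)^2 = n^2 + 12n + 36
= n^3 + 18n^2 + 108n + 216


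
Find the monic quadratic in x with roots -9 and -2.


p(x) = (x + 9)(x + 2)
Expand: x^2 + 11x + 18


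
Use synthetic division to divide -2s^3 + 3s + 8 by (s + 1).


Synthetic division with c = -1. Coefficients: -2, 0, 3, 8
Bring down -2.
  -2 * -1 = 2; 2 + 0 = 2
  2 * -1 = -2; -2 + 3 = 1
  1 * -1 = -1; -1 + 8 = 7
Quotient: -2s^2 + 2s + 1, Remainder: 7


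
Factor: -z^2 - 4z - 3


Roots satisfy r1 + r2 = -b/a = -4 and r1*r2 = c/a = 3.
So r1 = -1, r2 = -3.
-z^2 - 4z - 3 = -(z - r1)(z - r2) = -(z + 1)(z + 3)


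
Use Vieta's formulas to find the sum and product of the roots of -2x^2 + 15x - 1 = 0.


For ax^2+bx+c=0: sum = -b/a, product = c/a.
a=-2, b=15, c=-1
Sum = -(15)/-2 = 15/2
Product = (-1)/-2 = 1/2


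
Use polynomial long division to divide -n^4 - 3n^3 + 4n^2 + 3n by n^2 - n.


(-n^4 - 3n^3 + 4n^2 + 3n) / (n^2 - n)
Step 1: -n^2 * (n^2 - n) = -n^4 + n^3; subtract.
Step 2: -4n * (n^2 - n) = -4n^3 + 4n^2; subtract.
Step 3: 0 * (n^2 - n) = 0; subtract.
Quotient: -n^2 - 4n, Remainder: 3n


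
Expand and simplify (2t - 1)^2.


Expand (2t - 1)^2 by repeated multiplication:
= 4t^2 - 4t + 1


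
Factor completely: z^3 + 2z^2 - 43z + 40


Try integer roots (divisors of 40). z=1: p(1)=0.
Divide out (z - 1): quotient is z^2 + 3z - 40.
Factor the quadratic: (z + 8)(z - 5)
Result: (z - 1)(z + 8)(z - 5)


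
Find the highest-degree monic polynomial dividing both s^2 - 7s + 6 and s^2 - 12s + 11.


Factor each:
  s^2 - 7s + 6 = (s - 1)(s - 6)
  s^2 - 12s + 11 = (s - 1)(s - 11)
Common monic factor: s - 1


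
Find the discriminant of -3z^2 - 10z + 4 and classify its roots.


D = b^2 - 4ac = (-10)^2 - 4(-3)(4) = 100 + 48 = 148
Since D > 0: two distinct irrational roots


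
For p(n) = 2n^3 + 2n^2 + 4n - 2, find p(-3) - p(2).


p(-3) = -50
p(2) = 30
p(-3) - p(2) = -50 - 30 = -80


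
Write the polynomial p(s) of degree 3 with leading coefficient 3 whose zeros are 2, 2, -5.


p(s) = 3(s - 2)(s - 2)(s + 5)
Expand: 3s^3 + 3s^2 - 48s + 60


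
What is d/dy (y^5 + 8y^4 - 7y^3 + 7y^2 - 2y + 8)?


Apply the power rule term by term:
  d/dy(y^5) = 5y^4
  d/dy(8y^4) = 32y^3
  d/dy(-7y^3) = -21y^2
  d/dy(7y^2) = 14y
  d/dy(-2y) = -2
  d/dy(8) = 0
p'(y) = 5y^4 + 32y^3 - 21y^2 + 14y - 2


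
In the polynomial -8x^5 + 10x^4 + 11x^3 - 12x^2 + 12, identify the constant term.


Read off the constant term: 12


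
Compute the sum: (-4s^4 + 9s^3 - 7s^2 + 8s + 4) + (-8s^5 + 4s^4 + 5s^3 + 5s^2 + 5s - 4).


Align terms by degree and add:
  -4s^4 + 9s^3 - 7s^2 + 8s + 4
  -8s^5 + 4s^4 + 5s^3 + 5s^2 + 5s - 4
= -8s^5 + 14s^3 - 2s^2 + 13s


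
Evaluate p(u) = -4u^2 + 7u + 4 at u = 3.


Using direct substitution:
  -4 * (3)^2 = -36
  7 * (3)^1 = 21
  constant: 4
Sum = -36 + 21 + 4 = -11


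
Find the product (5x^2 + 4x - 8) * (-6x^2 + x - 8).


Distribute each term of the first polynomial:
  (5x^2)(-6x^2 + x - 8) = -30x^4 + 5x^3 - 40x^2
  (4x)(-6x^2 + x - 8) = -24x^3 + 4x^2 - 32x
  (-8)(-6x^2 + x - 8) = 48x^2 - 8x + 64
Sum: -30x^4 - 19x^3 + 12x^2 - 40x + 64


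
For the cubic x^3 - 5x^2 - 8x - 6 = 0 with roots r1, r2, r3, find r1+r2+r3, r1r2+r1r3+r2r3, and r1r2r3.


Monic cubic x^3+bx^2+cx+d=0: sum=-b, pairwise sum=c, product=-d.
b=-5, c=-8, d=-6
r1+r2+r3 = 5
r1r2+r1r3+r2r3 = -8
r1r2r3 = 6


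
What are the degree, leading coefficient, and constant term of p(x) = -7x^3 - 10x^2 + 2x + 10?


Highest power of x is 3, with coefficient -7. Constant term is 10.
Degree = 3, leading coefficient = -7, constant term = 10


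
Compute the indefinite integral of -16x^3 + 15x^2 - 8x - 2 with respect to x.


Reverse power rule on each term:
  ∫ -16x^3 dx = -4x^4
  ∫ 15x^2 dx = 5x^3
  ∫ -8x dx = -4x^2
  ∫ -2 dx = -2x
F(x) = -4x^4 + 5x^3 - 4x^2 - 2x + C


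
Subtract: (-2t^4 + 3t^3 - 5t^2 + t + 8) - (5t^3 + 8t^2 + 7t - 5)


Distribute the minus sign:
  (-2t^4 + 3t^3 - 5t^2 + t + 8)
- (5t^3 + 8t^2 + 7t - 5)
Negate second polynomial: -5t^3 - 8t^2 - 7t + 5
Add: -2t^4 - 2t^3 - 13t^2 - 6t + 13


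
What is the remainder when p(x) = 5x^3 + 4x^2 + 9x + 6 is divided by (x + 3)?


By the Remainder Theorem, the remainder equals p(-3):
  5*(-3)^3 = -135
  4*(-3)^2 = 36
  9*(-3)^1 = -27
  constant: 6
Sum: -135 + 36 - 27 + 6 = -120


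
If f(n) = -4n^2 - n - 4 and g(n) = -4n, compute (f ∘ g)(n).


Substitute g(n) into f:
f(g(n)) = -4*(-4n)^2 + (-1)*(-4n) + (-4)
(-4n)^2 = 16n^2
Expand and combine: -64n^2 + 4n - 4


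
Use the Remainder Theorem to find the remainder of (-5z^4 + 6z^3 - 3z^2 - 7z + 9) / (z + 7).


By the Remainder Theorem, the remainder equals p(-7):
  -5*(-7)^4 = -12005
  6*(-7)^3 = -2058
  -3*(-7)^2 = -147
  -7*(-7)^1 = 49
  constant: 9
Sum: -12005 - 2058 - 147 + 49 + 9 = -14152


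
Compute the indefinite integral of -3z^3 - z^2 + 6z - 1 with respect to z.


Reverse power rule on each term:
  ∫ -3z^3 dz = -(3/4)z^4
  ∫ -z^2 dz = -(1/3)z^3
  ∫ 6z dz = 3z^2
  ∫ -1 dz = -z
F(z) = -(3/4)z^4 - (1/3)z^3 + 3z^2 - z + C


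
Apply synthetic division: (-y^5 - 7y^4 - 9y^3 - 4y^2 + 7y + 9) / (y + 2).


Synthetic division with c = -2. Coefficients: -1, -7, -9, -4, 7, 9
Bring down -1.
  -1 * -2 = 2; 2 - 7 = -5
  -5 * -2 = 10; 10 - 9 = 1
  1 * -2 = -2; -2 - 4 = -6
  -6 * -2 = 12; 12 + 7 = 19
  19 * -2 = -38; -38 + 9 = -29
Quotient: -y^4 - 5y^3 + y^2 - 6y + 19, Remainder: -29


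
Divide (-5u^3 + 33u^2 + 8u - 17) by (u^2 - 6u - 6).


(-5u^3 + 33u^2 + 8u - 17) / (u^2 - 6u - 6)
Step 1: -5u * (u^2 - 6u - 6) = -5u^3 + 30u^2 + 30u; subtract.
Step 2: 3 * (u^2 - 6u - 6) = 3u^2 - 18u - 18; subtract.
Quotient: -5u + 3, Remainder: -4u + 1


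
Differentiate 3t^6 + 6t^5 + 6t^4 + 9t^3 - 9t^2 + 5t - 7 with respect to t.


Apply the power rule term by term:
  d/dt(3t^6) = 18t^5
  d/dt(6t^5) = 30t^4
  d/dt(6t^4) = 24t^3
  d/dt(9t^3) = 27t^2
  d/dt(-9t^2) = -18t
  d/dt(5t) = 5
  d/dt(-7) = 0
p'(t) = 18t^5 + 30t^4 + 24t^3 + 27t^2 - 18t + 5


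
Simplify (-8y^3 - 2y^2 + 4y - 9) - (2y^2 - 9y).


Distribute the minus sign:
  (-8y^3 - 2y^2 + 4y - 9)
- (2y^2 - 9y)
Negate second polynomial: -2y^2 + 9y
Add: -8y^3 - 4y^2 + 13y - 9


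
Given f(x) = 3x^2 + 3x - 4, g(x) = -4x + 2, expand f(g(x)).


Substitute g(x) into f:
f(g(x)) = 3*(-4x + 2)^2 + 3*(-4x + 2) + (-4)
(-4x + 2)^2 = 16x^2 - 16x + 4
Expand and combine: 48x^2 - 60x + 14


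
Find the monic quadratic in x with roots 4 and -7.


p(x) = (x - 4)(x + 7)
Expand: x^2 + 3x - 28


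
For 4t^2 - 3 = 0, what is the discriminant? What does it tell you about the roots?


D = b^2 - 4ac = (0)^2 - 4(4)(-3) = 0 + 48 = 48
Since D > 0: two distinct irrational roots


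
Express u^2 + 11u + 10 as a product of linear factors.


Roots satisfy r1 + r2 = -b/a = -11 and r1*r2 = c/a = 10.
So r1 = -1, r2 = -10.
u^2 + 11u + 10 = (u - r1)(u - r2) = (u + 1)(u + 10)


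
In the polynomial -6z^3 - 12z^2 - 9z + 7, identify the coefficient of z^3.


Read off the coefficient of z^3: -6


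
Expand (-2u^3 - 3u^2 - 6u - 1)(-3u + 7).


Distribute each term of the first polynomial:
  (-2u^3)(-3u + 7) = 6u^4 - 14u^3
  (-3u^2)(-3u + 7) = 9u^3 - 21u^2
  (-6u)(-3u + 7) = 18u^2 - 42u
  (-1)(-3u + 7) = 3u - 7
Sum: 6u^4 - 5u^3 - 3u^2 - 39u - 7


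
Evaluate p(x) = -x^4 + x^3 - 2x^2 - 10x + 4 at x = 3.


Using direct substitution:
  -1 * (3)^4 = -81
  1 * (3)^3 = 27
  -2 * (3)^2 = -18
  -10 * (3)^1 = -30
  constant: 4
Sum = -81 + 27 - 18 - 30 + 4 = -98


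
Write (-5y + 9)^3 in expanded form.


Expand (-5y + 9)^3 by repeated multiplication:
  (-5y + 9)^2 = 25y^2 - 90y + 81
= -125y^3 + 675y^2 - 1215y + 729


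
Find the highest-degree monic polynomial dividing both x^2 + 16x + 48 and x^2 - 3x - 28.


Factor each:
  x^2 + 16x + 48 = (x + 4)(x + 12)
  x^2 - 3x - 28 = (x + 4)(x - 7)
Common monic factor: x + 4


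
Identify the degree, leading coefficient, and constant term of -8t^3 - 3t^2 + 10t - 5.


Highest power of t is 3, with coefficient -8. Constant term is -5.
Degree = 3, leading coefficient = -8, constant term = -5


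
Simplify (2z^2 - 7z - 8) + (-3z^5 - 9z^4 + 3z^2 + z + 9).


Align terms by degree and add:
  2z^2 - 7z - 8
  -3z^5 - 9z^4 + 3z^2 + z + 9
= -3z^5 - 9z^4 + 5z^2 - 6z + 1


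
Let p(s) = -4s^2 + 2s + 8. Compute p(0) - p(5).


p(0) = 8
p(5) = -82
p(0) - p(5) = 8 + 82 = 90


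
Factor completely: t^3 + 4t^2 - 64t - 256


Try integer roots (divisors of -256). t=-8: p(-8)=0.
Divide out (t + 8): quotient is t^2 - 4t - 32.
Factor the quadratic: (t - 8)(t + 4)
Result: (t + 8)(t - 8)(t + 4)


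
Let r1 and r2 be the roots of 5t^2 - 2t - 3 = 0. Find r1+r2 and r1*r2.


For at^2+bt+c=0: sum = -b/a, product = c/a.
a=5, b=-2, c=-3
Sum = -(-2)/5 = 2/5
Product = (-3)/5 = -3/5


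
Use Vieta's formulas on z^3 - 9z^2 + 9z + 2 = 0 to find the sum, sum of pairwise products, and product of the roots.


Monic cubic z^3+bz^2+cz+d=0: sum=-b, pairwise sum=c, product=-d.
b=-9, c=9, d=2
r1+r2+r3 = 9
r1r2+r1r3+r2r3 = 9
r1r2r3 = -2


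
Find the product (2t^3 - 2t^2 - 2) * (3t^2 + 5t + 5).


Distribute each term of the first polynomial:
  (2t^3)(3t^2 + 5t + 5) = 6t^5 + 10t^4 + 10t^3
  (-2t^2)(3t^2 + 5t + 5) = -6t^4 - 10t^3 - 10t^2
  (-2)(3t^2 + 5t + 5) = -6t^2 - 10t - 10
Sum: 6t^5 + 4t^4 - 16t^2 - 10t - 10


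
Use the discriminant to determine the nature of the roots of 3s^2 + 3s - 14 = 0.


D = b^2 - 4ac = (3)^2 - 4(3)(-14) = 9 + 168 = 177
Since D > 0: two distinct irrational roots


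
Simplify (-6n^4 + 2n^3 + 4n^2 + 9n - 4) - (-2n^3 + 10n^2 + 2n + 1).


Distribute the minus sign:
  (-6n^4 + 2n^3 + 4n^2 + 9n - 4)
- (-2n^3 + 10n^2 + 2n + 1)
Negate second polynomial: 2n^3 - 10n^2 - 2n - 1
Add: -6n^4 + 4n^3 - 6n^2 + 7n - 5


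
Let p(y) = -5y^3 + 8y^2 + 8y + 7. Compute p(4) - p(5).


p(4) = -153
p(5) = -378
p(4) - p(5) = -153 + 378 = 225


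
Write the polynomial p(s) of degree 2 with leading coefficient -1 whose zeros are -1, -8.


p(s) = -(s + 1)(s + 8)
Expand: -s^2 - 9s - 8


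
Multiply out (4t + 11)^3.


Expand (4t + 11)^3 by repeated multiplication:
  (4t + 11)^2 = 16t^2 + 88t + 121
= 64t^3 + 528t^2 + 1452t + 1331


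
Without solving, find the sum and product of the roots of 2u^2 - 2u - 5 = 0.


For au^2+bu+c=0: sum = -b/a, product = c/a.
a=2, b=-2, c=-5
Sum = -(-2)/2 = 1
Product = (-5)/2 = -5/2


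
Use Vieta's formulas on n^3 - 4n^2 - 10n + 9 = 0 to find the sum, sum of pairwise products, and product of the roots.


Monic cubic n^3+bn^2+cn+d=0: sum=-b, pairwise sum=c, product=-d.
b=-4, c=-10, d=9
r1+r2+r3 = 4
r1r2+r1r3+r2r3 = -10
r1r2r3 = -9


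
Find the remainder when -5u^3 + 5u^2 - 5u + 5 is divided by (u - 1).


By the Remainder Theorem, the remainder equals p(1):
  -5*(1)^3 = -5
  5*(1)^2 = 5
  -5*(1)^1 = -5
  constant: 5
Sum: -5 + 5 - 5 + 5 = 0


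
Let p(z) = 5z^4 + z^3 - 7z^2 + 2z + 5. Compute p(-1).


Using direct substitution:
  5 * (-1)^4 = 5
  1 * (-1)^3 = -1
  -7 * (-1)^2 = -7
  2 * (-1)^1 = -2
  constant: 5
Sum = 5 - 1 - 7 - 2 + 5 = 0


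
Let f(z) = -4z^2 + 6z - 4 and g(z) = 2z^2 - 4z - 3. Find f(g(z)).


Substitute g(z) into f:
f(g(z)) = -4*(2z^2 - 4z - 3)^2 + 6*(2z^2 - 4z - 3) + (-4)
(2z^2 - 4z - 3)^2 = 4z^4 - 16z^3 + 4z^2 + 24z + 9
Expand and combine: -16z^4 + 64z^3 - 4z^2 - 120z - 58


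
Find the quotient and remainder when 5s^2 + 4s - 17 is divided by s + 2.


(5s^2 + 4s - 17) / (s + 2)
Step 1: 5s * (s + 2) = 5s^2 + 10s; subtract.
Step 2: -6 * (s + 2) = -6s - 12; subtract.
Quotient: 5s - 6, Remainder: -5


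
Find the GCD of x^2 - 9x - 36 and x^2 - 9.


Factor each:
  x^2 - 9x - 36 = (x + 3)(x - 12)
  x^2 - 9 = (x + 3)(x - 3)
Common monic factor: x + 3


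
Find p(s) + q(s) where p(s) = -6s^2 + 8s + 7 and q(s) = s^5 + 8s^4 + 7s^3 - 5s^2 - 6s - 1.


Align terms by degree and add:
  -6s^2 + 8s + 7
+ s^5 + 8s^4 + 7s^3 - 5s^2 - 6s - 1
= s^5 + 8s^4 + 7s^3 - 11s^2 + 2s + 6


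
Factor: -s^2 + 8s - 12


Roots satisfy r1 + r2 = -b/a = 8 and r1*r2 = c/a = 12.
So r1 = 6, r2 = 2.
-s^2 + 8s - 12 = -(s - r1)(s - r2) = -(s - 6)(s - 2)


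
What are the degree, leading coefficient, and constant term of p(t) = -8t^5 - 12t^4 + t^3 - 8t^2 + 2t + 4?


Highest power of t is 5, with coefficient -8. Constant term is 4.
Degree = 5, leading coefficient = -8, constant term = 4


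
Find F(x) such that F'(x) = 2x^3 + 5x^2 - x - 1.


Reverse power rule on each term:
  ∫ 2x^3 dx = (1/2)x^4
  ∫ 5x^2 dx = (5/3)x^3
  ∫ -x dx = -(1/2)x^2
  ∫ -1 dx = -x
F(x) = (1/2)x^4 + (5/3)x^3 - (1/2)x^2 - x + C


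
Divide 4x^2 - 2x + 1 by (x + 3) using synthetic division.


Synthetic division with c = -3. Coefficients: 4, -2, 1
Bring down 4.
  4 * -3 = -12; -12 - 2 = -14
  -14 * -3 = 42; 42 + 1 = 43
Quotient: 4x - 14, Remainder: 43


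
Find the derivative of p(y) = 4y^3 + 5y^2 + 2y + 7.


Apply the power rule term by term:
  d/dy(4y^3) = 12y^2
  d/dy(5y^2) = 10y
  d/dy(2y) = 2
  d/dy(7) = 0
p'(y) = 12y^2 + 10y + 2


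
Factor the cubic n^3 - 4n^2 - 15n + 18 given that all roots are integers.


Try integer roots (divisors of 18). n=1: p(1)=0.
Divide out (n - 1): quotient is n^2 - 3n - 18.
Factor the quadratic: (n - 6)(n + 3)
Result: (n - 1)(n - 6)(n + 3)


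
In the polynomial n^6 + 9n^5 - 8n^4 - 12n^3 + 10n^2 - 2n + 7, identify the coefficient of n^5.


Read off the coefficient of n^5: 9


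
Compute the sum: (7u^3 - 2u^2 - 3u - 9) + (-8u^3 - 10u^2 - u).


Align terms by degree and add:
  7u^3 - 2u^2 - 3u - 9
  -8u^3 - 10u^2 - u
= -u^3 - 12u^2 - 4u - 9


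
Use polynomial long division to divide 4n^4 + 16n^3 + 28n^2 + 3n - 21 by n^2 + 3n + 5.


(4n^4 + 16n^3 + 28n^2 + 3n - 21) / (n^2 + 3n + 5)
Step 1: 4n^2 * (n^2 + 3n + 5) = 4n^4 + 12n^3 + 20n^2; subtract.
Step 2: 4n * (n^2 + 3n + 5) = 4n^3 + 12n^2 + 20n; subtract.
Step 3: -4 * (n^2 + 3n + 5) = -4n^2 - 12n - 20; subtract.
Quotient: 4n^2 + 4n - 4, Remainder: -5n - 1


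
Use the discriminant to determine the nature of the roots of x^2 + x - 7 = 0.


D = b^2 - 4ac = (1)^2 - 4(1)(-7) = 1 + 28 = 29
Since D > 0: two distinct irrational roots


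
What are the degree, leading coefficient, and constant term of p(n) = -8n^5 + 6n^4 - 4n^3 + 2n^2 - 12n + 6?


Highest power of n is 5, with coefficient -8. Constant term is 6.
Degree = 5, leading coefficient = -8, constant term = 6


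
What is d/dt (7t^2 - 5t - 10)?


Apply the power rule term by term:
  d/dt(7t^2) = 14t
  d/dt(-5t) = -5
  d/dt(-10) = 0
p'(t) = 14t - 5


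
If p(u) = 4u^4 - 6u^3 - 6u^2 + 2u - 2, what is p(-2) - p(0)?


p(-2) = 82
p(0) = -2
p(-2) - p(0) = 82 + 2 = 84


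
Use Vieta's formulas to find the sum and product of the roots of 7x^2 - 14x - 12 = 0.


For ax^2+bx+c=0: sum = -b/a, product = c/a.
a=7, b=-14, c=-12
Sum = -(-14)/7 = 2
Product = (-12)/7 = -12/7


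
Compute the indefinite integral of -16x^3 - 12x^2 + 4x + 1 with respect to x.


Reverse power rule on each term:
  ∫ -16x^3 dx = -4x^4
  ∫ -12x^2 dx = -4x^3
  ∫ 4x dx = 2x^2
  ∫ 1 dx = x
F(x) = -4x^4 - 4x^3 + 2x^2 + x + C


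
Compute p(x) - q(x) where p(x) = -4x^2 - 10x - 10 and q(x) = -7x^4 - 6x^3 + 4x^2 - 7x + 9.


Distribute the minus sign:
  (-4x^2 - 10x - 10)
- (-7x^4 - 6x^3 + 4x^2 - 7x + 9)
Negate second polynomial: 7x^4 + 6x^3 - 4x^2 + 7x - 9
Add: 7x^4 + 6x^3 - 8x^2 - 3x - 19


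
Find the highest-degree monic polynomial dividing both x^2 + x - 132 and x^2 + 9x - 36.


Factor each:
  x^2 + x - 132 = (x + 12)(x - 11)
  x^2 + 9x - 36 = (x + 12)(x - 3)
Common monic factor: x + 12


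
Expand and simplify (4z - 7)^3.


Expand (4z - 7)^3 by repeated multiplication:
  (4z - 7)^2 = 16z^2 - 56z + 49
= 64z^3 - 336z^2 + 588z - 343


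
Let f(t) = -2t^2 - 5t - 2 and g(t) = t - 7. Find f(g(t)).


Substitute g(t) into f:
f(g(t)) = -2*(t - 7)^2 + (-5)*(t - 7) + (-2)
(t - 7)^2 = t^2 - 14t + 49
Expand and combine: -2t^2 + 23t - 65


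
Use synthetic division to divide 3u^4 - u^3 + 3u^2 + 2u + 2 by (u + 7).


Synthetic division with c = -7. Coefficients: 3, -1, 3, 2, 2
Bring down 3.
  3 * -7 = -21; -21 - 1 = -22
  -22 * -7 = 154; 154 + 3 = 157
  157 * -7 = -1099; -1099 + 2 = -1097
  -1097 * -7 = 7679; 7679 + 2 = 7681
Quotient: 3u^3 - 22u^2 + 157u - 1097, Remainder: 7681


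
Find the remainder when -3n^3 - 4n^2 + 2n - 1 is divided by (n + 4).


By the Remainder Theorem, the remainder equals p(-4):
  -3*(-4)^3 = 192
  -4*(-4)^2 = -64
  2*(-4)^1 = -8
  constant: -1
Sum: 192 - 64 - 8 - 1 = 119


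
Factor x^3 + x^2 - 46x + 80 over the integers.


Try integer roots (divisors of 80). x=-8: p(-8)=0.
Divide out (x + 8): quotient is x^2 - 7x + 10.
Factor the quadratic: (x - 5)(x - 2)
Result: (x + 8)(x - 5)(x - 2)


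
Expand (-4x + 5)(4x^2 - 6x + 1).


Distribute each term of the first polynomial:
  (-4x)(4x^2 - 6x + 1) = -16x^3 + 24x^2 - 4x
  (5)(4x^2 - 6x + 1) = 20x^2 - 30x + 5
Sum: -16x^3 + 44x^2 - 34x + 5


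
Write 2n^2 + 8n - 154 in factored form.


Roots satisfy r1 + r2 = -b/a = -4 and r1*r2 = c/a = -77.
So r1 = 7, r2 = -11.
2n^2 + 8n - 154 = 2(n - r1)(n - r2) = 2(n - 7)(n + 11)


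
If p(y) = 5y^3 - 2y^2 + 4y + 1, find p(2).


Using direct substitution:
  5 * (2)^3 = 40
  -2 * (2)^2 = -8
  4 * (2)^1 = 8
  constant: 1
Sum = 40 - 8 + 8 + 1 = 41
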